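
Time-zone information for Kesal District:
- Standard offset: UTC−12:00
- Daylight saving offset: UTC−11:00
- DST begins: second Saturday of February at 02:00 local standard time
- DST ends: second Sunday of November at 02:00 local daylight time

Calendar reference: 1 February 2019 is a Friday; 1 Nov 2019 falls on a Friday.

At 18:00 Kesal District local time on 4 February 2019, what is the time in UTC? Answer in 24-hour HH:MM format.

06:00

1 February 2019 is a Friday, so the first Saturday is February 2 and the second is February 9.
1 November 2019 is a Friday, so the first Sunday is November 3 and the second is November 10.
4 February 2019 is outside the daylight-saving period (9 February – 10 November), so Kesal District is on standard time, UTC−12:00.
18:00 local + 12h = 06:00 UTC (rolling into the next day, 5 February 2019).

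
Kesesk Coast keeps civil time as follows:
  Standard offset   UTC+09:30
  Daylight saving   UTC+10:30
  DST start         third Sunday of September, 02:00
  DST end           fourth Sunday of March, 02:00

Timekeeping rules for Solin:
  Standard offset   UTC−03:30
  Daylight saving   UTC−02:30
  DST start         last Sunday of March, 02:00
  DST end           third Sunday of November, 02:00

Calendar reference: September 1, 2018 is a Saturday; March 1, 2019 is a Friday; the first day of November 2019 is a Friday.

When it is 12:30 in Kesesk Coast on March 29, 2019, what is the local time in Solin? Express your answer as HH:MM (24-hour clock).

23:30

1 September 2018 is a Saturday, so the first Sunday is September 2 and the third is September 16.
1 March 2019 is a Friday, so the first Sunday is March 3 and the fourth is March 24.
Daylight saving runs 16 September 2018 – 24 March 2019; March 29, 2019 is outside that window, so Kesesk Coast is on standard time at UTC+09:30.
12:30 Kesesk Coast − 9h30m = 03:00 UTC.
1 March 2019 is a Friday, so Sundays fall on 3, 10, 17, 24, 31; the last is March 31.
1 November 2019 is a Friday, so the first Sunday is November 3 and the third is November 17.
At the standard offset (UTC−03:30), 03:00 UTC − 3h30m = 23:30 Solin standard time (rolling into the previous day, 28 March 2019).
Daylight saving runs 31 March – 17 November; the standard-time date in Solin, March 28, 2019, is outside that window, so Solin is on standard time at UTC−03:30.
03:00 UTC − 3h30m = 23:30 Solin (rolling into the previous day, 28 March 2019).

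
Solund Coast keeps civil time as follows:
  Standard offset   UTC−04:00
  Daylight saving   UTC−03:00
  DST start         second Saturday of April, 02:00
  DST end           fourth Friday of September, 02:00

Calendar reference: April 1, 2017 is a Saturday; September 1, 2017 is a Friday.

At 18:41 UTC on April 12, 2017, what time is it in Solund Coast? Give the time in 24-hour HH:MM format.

1 April 2017 is a Saturday, so the first Saturday is April 1 and the second is April 8.
1 September 2017 is a Friday, so the first Friday is September 1 and the fourth is September 22.
At the standard offset (UTC−04:00), 18:41 UTC − 4h = 14:41 Solund Coast standard time.
Daylight saving runs 8 April – 22 September; the standard-time date in Solund Coast, April 12, 2017, is inside that window, so Solund Coast is at UTC−03:00.
18:41 UTC − 3h = 15:41 local.

15:41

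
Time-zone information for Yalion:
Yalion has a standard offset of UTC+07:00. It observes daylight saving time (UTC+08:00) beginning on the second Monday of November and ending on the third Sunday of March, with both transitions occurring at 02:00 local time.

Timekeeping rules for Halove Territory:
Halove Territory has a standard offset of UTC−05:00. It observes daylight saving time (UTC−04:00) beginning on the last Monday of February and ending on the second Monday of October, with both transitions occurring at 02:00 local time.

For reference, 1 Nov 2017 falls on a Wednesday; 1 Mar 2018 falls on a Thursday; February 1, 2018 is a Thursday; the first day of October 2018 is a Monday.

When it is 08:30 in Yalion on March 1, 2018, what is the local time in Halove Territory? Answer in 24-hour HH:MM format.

1 November 2017 is a Wednesday, so the first Monday is November 6 and the second is November 13.
1 March 2018 is a Thursday, so the first Sunday is March 4 and the third is March 18.
March 1, 2018 falls between 13 November 2017 and 18 March 2018, so daylight saving is in effect and Yalion is at UTC+08:00.
08:30 Yalion − 8h = 00:30 UTC.
1 February 2018 is a Thursday, so Mondays fall on 5, 12, 19, 26; the last is February 26.
1 October 2018 is a Monday, so the first Monday is October 1 and the second is October 8.
At the standard offset (UTC−05:00), 00:30 UTC − 5h = 19:30 Halove Territory standard time (rolling into the previous day, 28 February 2018).
The standard-time date in Halove Territory, February 28, 2018, lies within the daylight-saving period (26 February – 8 October), so Halove Territory is on daylight time, UTC−04:00.
00:30 UTC − 4h = 20:30 Halove Territory (rolling into the previous day, 28 February 2018).

20:30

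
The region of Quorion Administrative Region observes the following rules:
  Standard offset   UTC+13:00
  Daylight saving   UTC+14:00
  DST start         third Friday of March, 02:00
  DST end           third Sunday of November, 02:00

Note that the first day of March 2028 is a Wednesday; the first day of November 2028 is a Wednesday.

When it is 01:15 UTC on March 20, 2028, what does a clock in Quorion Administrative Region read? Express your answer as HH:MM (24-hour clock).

1 March 2028 is a Wednesday, so the first Friday is March 3 and the third is March 17.
1 November 2028 is a Wednesday, so the first Sunday is November 5 and the third is November 19.
At the standard offset (UTC+13:00), 01:15 UTC + 13h = 14:15 Quorion Administrative Region standard time.
The standard-time date in Quorion Administrative Region, March 20, 2028, falls between 17 March and 19 November, so daylight saving is in effect and Quorion Administrative Region is at UTC+14:00.
01:15 UTC + 14h = 15:15 local.

15:15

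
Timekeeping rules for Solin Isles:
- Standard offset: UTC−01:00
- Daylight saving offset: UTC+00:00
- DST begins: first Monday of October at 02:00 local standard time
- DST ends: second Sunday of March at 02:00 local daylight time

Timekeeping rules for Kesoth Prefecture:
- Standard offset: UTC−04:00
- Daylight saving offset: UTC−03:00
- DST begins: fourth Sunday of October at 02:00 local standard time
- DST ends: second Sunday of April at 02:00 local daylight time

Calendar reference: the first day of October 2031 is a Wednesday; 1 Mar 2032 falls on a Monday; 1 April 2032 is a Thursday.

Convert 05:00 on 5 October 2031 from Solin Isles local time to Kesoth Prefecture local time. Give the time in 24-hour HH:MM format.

02:00

1 October 2031 is a Wednesday, so the first Monday is October 6.
1 March 2032 is a Monday, so the first Sunday is March 7 and the second is March 14.
5 October 2031 does not fall between 6 October 2031 and 14 March 2032, so daylight saving is not in effect and Solin Isles is at UTC−01:00.
05:00 Solin Isles + 1h = 06:00 UTC.
1 October 2031 is a Wednesday, so the first Sunday is October 5 and the fourth is October 26.
1 April 2032 is a Thursday, so the first Sunday is April 4 and the second is April 11.
At the standard offset (UTC−04:00), 06:00 UTC − 4h = 02:00 Kesoth Prefecture standard time.
The standard-time date in Kesoth Prefecture, 5 October 2031, does not fall between 26 October 2031 and 11 April 2032, so daylight saving is not in effect and Kesoth Prefecture is at UTC−04:00.
06:00 UTC − 4h = 02:00 Kesoth Prefecture.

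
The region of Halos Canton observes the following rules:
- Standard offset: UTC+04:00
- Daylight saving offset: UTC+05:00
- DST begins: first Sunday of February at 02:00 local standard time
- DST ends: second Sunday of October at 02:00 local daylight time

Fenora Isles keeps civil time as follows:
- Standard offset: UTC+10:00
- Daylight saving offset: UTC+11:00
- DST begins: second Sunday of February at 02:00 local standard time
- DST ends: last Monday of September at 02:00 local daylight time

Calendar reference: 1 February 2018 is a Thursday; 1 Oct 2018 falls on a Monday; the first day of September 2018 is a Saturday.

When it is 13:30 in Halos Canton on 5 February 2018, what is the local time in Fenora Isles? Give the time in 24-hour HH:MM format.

18:30

1 February 2018 is a Thursday, so the first Sunday is February 4.
1 October 2018 is a Monday, so the first Sunday is October 7 and the second is October 14.
5 February 2018 falls between 4 February and 14 October, so daylight saving is in effect and Halos Canton is at UTC+05:00.
13:30 Halos Canton − 5h = 08:30 UTC.
1 February 2018 is a Thursday, so the first Sunday is February 4 and the second is February 11.
1 September 2018 is a Saturday, so Mondays fall on 3, 10, 17, 24; the last is September 24.
At the standard offset (UTC+10:00), 08:30 UTC + 10h = 18:30 Fenora Isles standard time.
The standard-time date in Fenora Isles, 5 February 2018, does not fall between 11 February and 24 September, so daylight saving is not in effect and Fenora Isles is at UTC+10:00.
08:30 UTC + 10h = 18:30 Fenora Isles.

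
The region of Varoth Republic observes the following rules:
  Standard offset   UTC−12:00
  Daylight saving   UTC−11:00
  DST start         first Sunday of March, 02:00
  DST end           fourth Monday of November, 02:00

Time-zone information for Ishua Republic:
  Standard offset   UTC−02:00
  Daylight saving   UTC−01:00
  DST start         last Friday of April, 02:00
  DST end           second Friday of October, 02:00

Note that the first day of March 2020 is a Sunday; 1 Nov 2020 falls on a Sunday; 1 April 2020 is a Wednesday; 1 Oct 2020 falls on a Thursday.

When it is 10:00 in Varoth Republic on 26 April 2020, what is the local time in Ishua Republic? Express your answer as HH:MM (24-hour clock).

20:00

1 March 2020 is a Sunday, so the first Sunday is March 1.
1 November 2020 is a Sunday, so the first Monday is November 2 and the fourth is November 23.
26 April 2020 falls between 1 March and 23 November, so daylight saving is in effect and Varoth Republic is at UTC−11:00.
10:00 Varoth Republic + 11h = 21:00 UTC.
1 April 2020 is a Wednesday, so Fridays fall on 3, 10, 17, 24; the last is April 24.
1 October 2020 is a Thursday, so the first Friday is October 2 and the second is October 9.
At the standard offset (UTC−02:00), 21:00 UTC − 2h = 19:00 Ishua Republic standard time.
The standard-time date in Ishua Republic, 26 April 2020, falls between 24 April and 9 October, so daylight saving is in effect and Ishua Republic is at UTC−01:00.
21:00 UTC − 1h = 20:00 Ishua Republic.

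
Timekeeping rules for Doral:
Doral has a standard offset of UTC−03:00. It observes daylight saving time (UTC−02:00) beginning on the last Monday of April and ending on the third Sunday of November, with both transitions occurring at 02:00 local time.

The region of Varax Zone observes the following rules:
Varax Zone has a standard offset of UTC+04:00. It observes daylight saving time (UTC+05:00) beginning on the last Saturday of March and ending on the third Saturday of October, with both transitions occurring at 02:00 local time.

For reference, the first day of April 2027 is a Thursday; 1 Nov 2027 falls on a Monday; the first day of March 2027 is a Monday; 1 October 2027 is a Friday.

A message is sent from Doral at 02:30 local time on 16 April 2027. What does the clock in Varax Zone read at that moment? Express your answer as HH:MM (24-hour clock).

1 April 2027 is a Thursday, so Mondays fall on 5, 12, 19, 26; the last is April 26.
1 November 2027 is a Monday, so the first Sunday is November 7 and the third is November 21.
16 April 2027 is outside the daylight-saving period (26 April – 21 November), so Doral is on standard time, UTC−03:00.
02:30 Doral + 3h = 05:30 UTC.
1 March 2027 is a Monday, so Saturdays fall on 6, 13, 20, 27; the last is March 27.
1 October 2027 is a Friday, so the first Saturday is October 2 and the third is October 16.
At the standard offset (UTC+04:00), 05:30 UTC + 4h = 09:30 Varax Zone standard time.
The standard-time date in Varax Zone, 16 April 2027, falls between 27 March and 16 October, so daylight saving is in effect and Varax Zone is at UTC+05:00.
05:30 UTC + 5h = 10:30 Varax Zone.

10:30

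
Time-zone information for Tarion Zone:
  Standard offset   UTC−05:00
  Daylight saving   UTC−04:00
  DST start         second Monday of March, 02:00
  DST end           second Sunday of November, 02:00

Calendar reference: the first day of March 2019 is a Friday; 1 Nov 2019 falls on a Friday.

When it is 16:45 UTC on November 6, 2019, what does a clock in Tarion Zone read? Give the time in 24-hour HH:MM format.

1 March 2019 is a Friday, so the first Monday is March 4 and the second is March 11.
1 November 2019 is a Friday, so the first Sunday is November 3 and the second is November 10.
At the standard offset (UTC−05:00), 16:45 UTC − 5h = 11:45 Tarion Zone standard time.
The standard-time date in Tarion Zone, November 6, 2019, falls between 11 March and 10 November, so daylight saving is in effect and Tarion Zone is at UTC−04:00.
16:45 UTC − 4h = 12:45 local.

12:45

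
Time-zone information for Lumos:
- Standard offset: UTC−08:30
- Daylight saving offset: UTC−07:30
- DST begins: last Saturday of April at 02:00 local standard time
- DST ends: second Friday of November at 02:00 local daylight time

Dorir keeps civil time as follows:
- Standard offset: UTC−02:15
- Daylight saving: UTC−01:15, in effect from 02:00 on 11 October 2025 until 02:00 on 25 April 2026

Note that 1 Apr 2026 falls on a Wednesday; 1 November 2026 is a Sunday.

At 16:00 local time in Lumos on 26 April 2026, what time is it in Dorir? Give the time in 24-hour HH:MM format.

1 April 2026 is a Wednesday, so Saturdays fall on 4, 11, 18, 25; the last is April 25.
1 November 2026 is a Sunday, so the first Friday is November 6 and the second is November 13.
Daylight saving runs 25 April – 13 November; 26 April 2026 is inside that window, so Lumos is at UTC−07:30.
16:00 Lumos + 7h30m = 23:30 UTC.
At the standard offset (UTC−02:15), 23:30 UTC − 2h15m = 21:15 Dorir standard time.
The standard-time date in Dorir, 26 April 2026, is outside the daylight-saving period (11 October 2025 – 25 April 2026), so Dorir is on standard time, UTC−02:15.
23:30 UTC − 2h15m = 21:15 Dorir.

21:15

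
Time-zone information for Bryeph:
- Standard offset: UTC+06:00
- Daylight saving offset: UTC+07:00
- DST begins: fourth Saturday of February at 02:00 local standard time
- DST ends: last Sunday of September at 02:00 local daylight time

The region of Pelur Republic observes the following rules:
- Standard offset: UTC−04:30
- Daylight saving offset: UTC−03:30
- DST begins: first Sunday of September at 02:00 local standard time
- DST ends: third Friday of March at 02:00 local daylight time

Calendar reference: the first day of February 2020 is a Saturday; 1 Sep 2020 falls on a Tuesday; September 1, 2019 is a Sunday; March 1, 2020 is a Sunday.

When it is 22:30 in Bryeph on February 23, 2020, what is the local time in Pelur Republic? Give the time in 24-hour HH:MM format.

1 February 2020 is a Saturday, so the first Saturday is February 1 and the fourth is February 22.
1 September 2020 is a Tuesday, so Sundays fall on 6, 13, 20, 27; the last is September 27.
February 23, 2020 falls between 22 February and 27 September, so daylight saving is in effect and Bryeph is at UTC+07:00.
22:30 Bryeph − 7h = 15:30 UTC.
1 September 2019 is a Sunday, so the first Sunday is September 1.
1 March 2020 is a Sunday, so the first Friday is March 6 and the third is March 20.
At the standard offset (UTC−04:30), 15:30 UTC − 4h30m = 11:00 Pelur Republic standard time.
The standard-time date in Pelur Republic, February 23, 2020, lies within the daylight-saving period (1 September 2019 – 20 March 2020), so Pelur Republic is on daylight time, UTC−03:30.
15:30 UTC − 3h30m = 12:00 Pelur Republic.

12:00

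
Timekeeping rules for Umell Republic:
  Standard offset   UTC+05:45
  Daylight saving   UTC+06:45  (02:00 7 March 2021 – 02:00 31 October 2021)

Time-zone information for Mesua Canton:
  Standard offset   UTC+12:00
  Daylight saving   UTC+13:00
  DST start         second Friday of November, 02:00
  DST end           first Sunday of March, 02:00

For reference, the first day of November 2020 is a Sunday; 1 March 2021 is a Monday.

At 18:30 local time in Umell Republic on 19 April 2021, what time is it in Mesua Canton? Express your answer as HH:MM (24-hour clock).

19 April 2021 falls between 7 March and 31 October, so daylight saving is in effect and Umell Republic is at UTC+06:45.
18:30 Umell Republic − 6h45m = 11:45 UTC.
1 November 2020 is a Sunday, so the first Friday is November 6 and the second is November 13.
1 March 2021 is a Monday, so the first Sunday is March 7.
At the standard offset (UTC+12:00), 11:45 UTC + 12h = 23:45 Mesua Canton standard time.
The standard-time date in Mesua Canton, 19 April 2021, is outside the daylight-saving period (13 November 2020 – 7 March 2021), so Mesua Canton is on standard time, UTC+12:00.
11:45 UTC + 12h = 23:45 Mesua Canton.

23:45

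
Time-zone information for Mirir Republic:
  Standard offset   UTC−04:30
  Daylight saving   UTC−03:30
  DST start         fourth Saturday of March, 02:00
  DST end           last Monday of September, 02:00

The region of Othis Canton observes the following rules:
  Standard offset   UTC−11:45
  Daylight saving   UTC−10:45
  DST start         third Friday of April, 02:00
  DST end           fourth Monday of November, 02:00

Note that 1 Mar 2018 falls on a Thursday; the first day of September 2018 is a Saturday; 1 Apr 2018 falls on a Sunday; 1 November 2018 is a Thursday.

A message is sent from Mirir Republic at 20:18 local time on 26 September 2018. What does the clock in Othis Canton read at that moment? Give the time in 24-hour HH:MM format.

1 March 2018 is a Thursday, so the first Saturday is March 3 and the fourth is March 24.
1 September 2018 is a Saturday, so Mondays fall on 3, 10, 17, 24; the last is September 24.
Daylight saving runs 24 March – 24 September; 26 September 2018 is outside that window, so Mirir Republic is on standard time at UTC−04:30.
20:18 Mirir Republic + 4h30m = 00:48 UTC (rolling into the next day, 27 September 2018).
1 April 2018 is a Sunday, so the first Friday is April 6 and the third is April 20.
1 November 2018 is a Thursday, so the first Monday is November 5 and the fourth is November 26.
At the standard offset (UTC−11:45), 00:48 UTC − 11h45m = 13:03 Othis Canton standard time (rolling into the previous day, 26 September 2018).
Daylight saving runs 20 April – 26 November; the standard-time date in Othis Canton, 26 September 2018, is inside that window, so Othis Canton is at UTC−10:45.
00:48 UTC − 10h45m = 14:03 Othis Canton (rolling into the previous day, 26 September 2018).

14:03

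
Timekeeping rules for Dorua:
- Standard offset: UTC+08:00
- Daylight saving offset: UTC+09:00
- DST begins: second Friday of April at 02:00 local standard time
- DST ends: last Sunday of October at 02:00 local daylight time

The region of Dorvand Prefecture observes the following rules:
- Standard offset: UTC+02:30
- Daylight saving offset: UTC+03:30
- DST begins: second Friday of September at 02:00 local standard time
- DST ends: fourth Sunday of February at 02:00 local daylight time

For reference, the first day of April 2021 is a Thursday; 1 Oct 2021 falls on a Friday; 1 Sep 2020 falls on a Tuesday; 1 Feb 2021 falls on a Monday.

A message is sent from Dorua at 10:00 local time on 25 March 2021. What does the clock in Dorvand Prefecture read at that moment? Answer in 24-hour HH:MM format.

1 April 2021 is a Thursday, so the first Friday is April 2 and the second is April 9.
1 October 2021 is a Friday, so Sundays fall on 3, 10, 17, 24, 31; the last is October 31.
25 March 2021 is outside the daylight-saving period (9 April – 31 October), so Dorua is on standard time, UTC+08:00.
10:00 Dorua − 8h = 02:00 UTC.
1 September 2020 is a Tuesday, so the first Friday is September 4 and the second is September 11.
1 February 2021 is a Monday, so the first Sunday is February 7 and the fourth is February 28.
At the standard offset (UTC+02:30), 02:00 UTC + 2h30m = 04:30 Dorvand Prefecture standard time.
The standard-time date in Dorvand Prefecture, 25 March 2021, is outside the daylight-saving period (11 September 2020 – 28 February 2021), so Dorvand Prefecture is on standard time, UTC+02:30.
02:00 UTC + 2h30m = 04:30 Dorvand Prefecture.

04:30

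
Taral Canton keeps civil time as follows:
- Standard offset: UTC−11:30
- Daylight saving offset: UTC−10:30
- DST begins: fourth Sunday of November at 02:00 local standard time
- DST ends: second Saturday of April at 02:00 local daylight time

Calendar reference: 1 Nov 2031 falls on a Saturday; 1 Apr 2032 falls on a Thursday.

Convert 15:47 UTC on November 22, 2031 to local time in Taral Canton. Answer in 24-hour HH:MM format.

1 November 2031 is a Saturday, so the first Sunday is November 2 and the fourth is November 23.
1 April 2032 is a Thursday, so the first Saturday is April 3 and the second is April 10.
At the standard offset (UTC−11:30), 15:47 UTC − 11h30m = 04:17 Taral Canton standard time.
Daylight saving runs 23 November 2031 – 10 April 2032; the standard-time date in Taral Canton, November 22, 2031, is outside that window, so Taral Canton is on standard time at UTC−11:30.
15:47 UTC − 11h30m = 04:17 local.

04:17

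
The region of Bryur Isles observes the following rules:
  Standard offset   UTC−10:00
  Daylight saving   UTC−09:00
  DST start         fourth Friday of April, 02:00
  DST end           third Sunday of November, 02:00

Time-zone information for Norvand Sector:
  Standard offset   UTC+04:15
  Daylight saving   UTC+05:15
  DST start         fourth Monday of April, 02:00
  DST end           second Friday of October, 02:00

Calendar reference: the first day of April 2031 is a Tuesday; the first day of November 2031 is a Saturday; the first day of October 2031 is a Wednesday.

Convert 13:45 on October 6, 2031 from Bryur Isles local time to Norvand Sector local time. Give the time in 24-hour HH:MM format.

1 April 2031 is a Tuesday, so the first Friday is April 4 and the fourth is April 25.
1 November 2031 is a Saturday, so the first Sunday is November 2 and the third is November 16.
October 6, 2031 falls between 25 April and 16 November, so daylight saving is in effect and Bryur Isles is at UTC−09:00.
13:45 Bryur Isles + 9h = 22:45 UTC.
1 April 2031 is a Tuesday, so the first Monday is April 7 and the fourth is April 28.
1 October 2031 is a Wednesday, so the first Friday is October 3 and the second is October 10.
At the standard offset (UTC+04:15), 22:45 UTC + 4h15m = 03:00 Norvand Sector standard time (rolling into the next day, 7 October 2031).
The standard-time date in Norvand Sector, October 7, 2031, falls between 28 April and 10 October, so daylight saving is in effect and Norvand Sector is at UTC+05:15.
22:45 UTC + 5h15m = 04:00 Norvand Sector (rolling into the next day, 7 October 2031).

04:00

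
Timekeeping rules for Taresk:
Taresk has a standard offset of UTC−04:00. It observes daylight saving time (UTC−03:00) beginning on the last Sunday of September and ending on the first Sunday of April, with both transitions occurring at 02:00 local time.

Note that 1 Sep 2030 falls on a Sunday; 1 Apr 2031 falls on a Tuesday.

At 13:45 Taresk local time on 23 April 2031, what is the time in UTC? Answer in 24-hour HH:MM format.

17:45

1 September 2030 is a Sunday, so Sundays fall on 1, 8, 15, 22, 29; the last is September 29.
1 April 2031 is a Tuesday, so the first Sunday is April 6.
Daylight saving runs 29 September 2030 – 6 April 2031; 23 April 2031 is outside that window, so Taresk is on standard time at UTC−04:00.
13:45 local + 4h = 17:45 UTC.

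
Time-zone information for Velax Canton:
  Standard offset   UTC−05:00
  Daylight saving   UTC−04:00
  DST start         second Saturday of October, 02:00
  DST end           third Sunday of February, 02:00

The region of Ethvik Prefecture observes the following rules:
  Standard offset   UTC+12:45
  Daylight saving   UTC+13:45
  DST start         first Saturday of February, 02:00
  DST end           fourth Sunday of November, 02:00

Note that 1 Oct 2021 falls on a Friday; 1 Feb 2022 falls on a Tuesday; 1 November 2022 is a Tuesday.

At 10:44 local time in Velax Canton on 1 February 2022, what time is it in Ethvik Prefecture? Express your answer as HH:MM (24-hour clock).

03:29

1 October 2021 is a Friday, so the first Saturday is October 2 and the second is October 9.
1 February 2022 is a Tuesday, so the first Sunday is February 6 and the third is February 20.
1 February 2022 falls between 9 October 2021 and 20 February 2022, so daylight saving is in effect and Velax Canton is at UTC−04:00.
10:44 Velax Canton + 4h = 14:44 UTC.
1 February 2022 is a Tuesday, so the first Saturday is February 5.
1 November 2022 is a Tuesday, so the first Sunday is November 6 and the fourth is November 27.
At the standard offset (UTC+12:45), 14:44 UTC + 12h45m = 03:29 Ethvik Prefecture standard time (rolling into the next day, 2 February 2022).
The standard-time date in Ethvik Prefecture, 2 February 2022, does not fall between 5 February and 27 November, so daylight saving is not in effect and Ethvik Prefecture is at UTC+12:45.
14:44 UTC + 12h45m = 03:29 Ethvik Prefecture (rolling into the next day, 2 February 2022).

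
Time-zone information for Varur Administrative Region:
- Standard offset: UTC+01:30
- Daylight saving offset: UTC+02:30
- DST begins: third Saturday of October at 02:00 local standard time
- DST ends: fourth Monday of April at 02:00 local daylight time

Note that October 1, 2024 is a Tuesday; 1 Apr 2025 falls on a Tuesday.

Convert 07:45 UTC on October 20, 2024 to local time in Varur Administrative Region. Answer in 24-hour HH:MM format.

1 October 2024 is a Tuesday, so the first Saturday is October 5 and the third is October 19.
1 April 2025 is a Tuesday, so the first Monday is April 7 and the fourth is April 28.
At the standard offset (UTC+01:30), 07:45 UTC + 1h30m = 09:15 Varur Administrative Region standard time.
The standard-time date in Varur Administrative Region, October 20, 2024, lies within the daylight-saving period (19 October 2024 – 28 April 2025), so Varur Administrative Region is on daylight time, UTC+02:30.
07:45 UTC + 2h30m = 10:15 local.

10:15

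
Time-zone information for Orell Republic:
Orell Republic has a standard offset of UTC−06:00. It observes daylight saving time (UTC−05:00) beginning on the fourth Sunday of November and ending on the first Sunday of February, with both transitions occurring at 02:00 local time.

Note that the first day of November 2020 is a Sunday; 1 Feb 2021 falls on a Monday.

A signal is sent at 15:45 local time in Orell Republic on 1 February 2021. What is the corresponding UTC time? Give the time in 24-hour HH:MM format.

20:45

1 November 2020 is a Sunday, so the first Sunday is November 1 and the fourth is November 22.
1 February 2021 is a Monday, so the first Sunday is February 7.
Daylight saving runs 22 November 2020 – 7 February 2021; 1 February 2021 is inside that window, so Orell Republic is at UTC−05:00.
15:45 local + 5h = 20:45 UTC.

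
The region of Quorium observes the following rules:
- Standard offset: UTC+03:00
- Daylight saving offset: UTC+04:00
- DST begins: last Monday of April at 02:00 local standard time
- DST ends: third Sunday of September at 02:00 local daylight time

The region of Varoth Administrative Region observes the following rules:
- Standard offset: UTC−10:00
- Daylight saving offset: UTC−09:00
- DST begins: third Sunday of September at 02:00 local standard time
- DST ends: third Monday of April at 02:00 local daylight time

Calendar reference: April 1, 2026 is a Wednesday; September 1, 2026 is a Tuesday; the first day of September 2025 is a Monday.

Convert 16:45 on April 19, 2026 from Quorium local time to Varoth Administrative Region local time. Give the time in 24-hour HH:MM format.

04:45

1 April 2026 is a Wednesday, so Mondays fall on 6, 13, 20, 27; the last is April 27.
1 September 2026 is a Tuesday, so the first Sunday is September 6 and the third is September 20.
April 19, 2026 is outside the daylight-saving period (27 April – 20 September), so Quorium is on standard time, UTC+03:00.
16:45 Quorium − 3h = 13:45 UTC.
1 September 2025 is a Monday, so the first Sunday is September 7 and the third is September 21.
1 April 2026 is a Wednesday, so the first Monday is April 6 and the third is April 20.
At the standard offset (UTC−10:00), 13:45 UTC − 10h = 03:45 Varoth Administrative Region standard time.
The standard-time date in Varoth Administrative Region, April 19, 2026, falls between 21 September 2025 and 20 April 2026, so daylight saving is in effect and Varoth Administrative Region is at UTC−09:00.
13:45 UTC − 9h = 04:45 Varoth Administrative Region.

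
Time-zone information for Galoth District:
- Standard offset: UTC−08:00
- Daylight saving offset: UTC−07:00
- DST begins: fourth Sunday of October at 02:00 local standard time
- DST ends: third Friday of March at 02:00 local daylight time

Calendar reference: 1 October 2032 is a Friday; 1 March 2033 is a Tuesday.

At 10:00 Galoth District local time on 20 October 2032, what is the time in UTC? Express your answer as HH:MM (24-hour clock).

1 October 2032 is a Friday, so the first Sunday is October 3 and the fourth is October 24.
1 March 2033 is a Tuesday, so the first Friday is March 4 and the third is March 18.
Daylight saving runs 24 October 2032 – 18 March 2033; 20 October 2032 is outside that window, so Galoth District is on standard time at UTC−08:00.
10:00 local + 8h = 18:00 UTC.

18:00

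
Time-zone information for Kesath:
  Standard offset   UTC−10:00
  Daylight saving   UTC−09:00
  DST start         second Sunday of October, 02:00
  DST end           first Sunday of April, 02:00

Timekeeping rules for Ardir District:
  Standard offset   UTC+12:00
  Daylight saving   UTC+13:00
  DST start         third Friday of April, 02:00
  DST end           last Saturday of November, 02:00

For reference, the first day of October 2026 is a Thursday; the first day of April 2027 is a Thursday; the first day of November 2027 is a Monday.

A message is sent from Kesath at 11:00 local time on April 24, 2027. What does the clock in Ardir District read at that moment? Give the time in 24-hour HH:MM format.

1 October 2026 is a Thursday, so the first Sunday is October 4 and the second is October 11.
1 April 2027 is a Thursday, so the first Sunday is April 4.
April 24, 2027 is outside the daylight-saving period (11 October 2026 – 4 April 2027), so Kesath is on standard time, UTC−10:00.
11:00 Kesath + 10h = 21:00 UTC.
1 April 2027 is a Thursday, so the first Friday is April 2 and the third is April 16.
1 November 2027 is a Monday, so Saturdays fall on 6, 13, 20, 27; the last is November 27.
At the standard offset (UTC+12:00), 21:00 UTC + 12h = 09:00 Ardir District standard time (rolling into the next day, 25 April 2027).
The standard-time date in Ardir District, April 25, 2027, lies within the daylight-saving period (16 April – 27 November), so Ardir District is on daylight time, UTC+13:00.
21:00 UTC + 13h = 10:00 Ardir District (rolling into the next day, 25 April 2027).

10:00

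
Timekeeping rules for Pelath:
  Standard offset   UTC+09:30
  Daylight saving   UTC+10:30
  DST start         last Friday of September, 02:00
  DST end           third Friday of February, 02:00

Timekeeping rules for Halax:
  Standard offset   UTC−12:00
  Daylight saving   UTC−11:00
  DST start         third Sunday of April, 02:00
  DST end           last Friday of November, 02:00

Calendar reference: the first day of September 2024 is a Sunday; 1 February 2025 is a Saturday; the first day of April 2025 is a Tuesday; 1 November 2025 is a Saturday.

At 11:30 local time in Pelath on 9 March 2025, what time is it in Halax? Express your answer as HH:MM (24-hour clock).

14:00

1 September 2024 is a Sunday, so Fridays fall on 6, 13, 20, 27; the last is September 27.
1 February 2025 is a Saturday, so the first Friday is February 7 and the third is February 21.
9 March 2025 does not fall between 27 September 2024 and 21 February 2025, so daylight saving is not in effect and Pelath is at UTC+09:30.
11:30 Pelath − 9h30m = 02:00 UTC.
1 April 2025 is a Tuesday, so the first Sunday is April 6 and the third is April 20.
1 November 2025 is a Saturday, so Fridays fall on 7, 14, 21, 28; the last is November 28.
At the standard offset (UTC−12:00), 02:00 UTC − 12h = 14:00 Halax standard time (rolling into the previous day, 8 March 2025).
The standard-time date in Halax, 8 March 2025, does not fall between 20 April and 28 November, so daylight saving is not in effect and Halax is at UTC−12:00.
02:00 UTC − 12h = 14:00 Halax (rolling into the previous day, 8 March 2025).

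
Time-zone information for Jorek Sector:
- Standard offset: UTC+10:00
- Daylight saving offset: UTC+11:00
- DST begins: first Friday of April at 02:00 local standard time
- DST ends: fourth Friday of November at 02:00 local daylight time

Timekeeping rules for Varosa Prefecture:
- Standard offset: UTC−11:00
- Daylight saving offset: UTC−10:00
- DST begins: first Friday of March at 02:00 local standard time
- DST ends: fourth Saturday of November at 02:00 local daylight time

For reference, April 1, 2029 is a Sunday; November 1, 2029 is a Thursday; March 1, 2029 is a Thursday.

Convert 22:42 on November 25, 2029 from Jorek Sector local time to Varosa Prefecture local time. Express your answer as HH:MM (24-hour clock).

01:42

1 April 2029 is a Sunday, so the first Friday is April 6.
1 November 2029 is a Thursday, so the first Friday is November 2 and the fourth is November 23.
November 25, 2029 does not fall between 6 April and 23 November, so daylight saving is not in effect and Jorek Sector is at UTC+10:00.
22:42 Jorek Sector − 10h = 12:42 UTC.
1 March 2029 is a Thursday, so the first Friday is March 2.
1 November 2029 is a Thursday, so the first Saturday is November 3 and the fourth is November 24.
At the standard offset (UTC−11:00), 12:42 UTC − 11h = 01:42 Varosa Prefecture standard time.
The standard-time date in Varosa Prefecture, November 25, 2029, does not fall between 2 March and 24 November, so daylight saving is not in effect and Varosa Prefecture is at UTC−11:00.
12:42 UTC − 11h = 01:42 Varosa Prefecture.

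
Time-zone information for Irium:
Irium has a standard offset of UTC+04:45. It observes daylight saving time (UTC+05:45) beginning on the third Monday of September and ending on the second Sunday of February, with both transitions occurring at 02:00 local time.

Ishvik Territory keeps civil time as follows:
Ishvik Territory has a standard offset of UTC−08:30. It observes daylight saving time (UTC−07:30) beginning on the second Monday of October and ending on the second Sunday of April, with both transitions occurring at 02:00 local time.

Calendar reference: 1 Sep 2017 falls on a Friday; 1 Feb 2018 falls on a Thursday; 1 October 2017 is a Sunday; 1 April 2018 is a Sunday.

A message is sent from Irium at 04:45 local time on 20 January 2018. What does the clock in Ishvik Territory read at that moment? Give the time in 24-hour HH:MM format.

1 September 2017 is a Friday, so the first Monday is September 4 and the third is September 18.
1 February 2018 is a Thursday, so the first Sunday is February 4 and the second is February 11.
Daylight saving runs 18 September 2017 – 11 February 2018; 20 January 2018 is inside that window, so Irium is at UTC+05:45.
04:45 Irium − 5h45m = 23:00 UTC (rolling into the previous day, 19 January 2018).
1 October 2017 is a Sunday, so the first Monday is October 2 and the second is October 9.
1 April 2018 is a Sunday, so the first Sunday is April 1 and the second is April 8.
At the standard offset (UTC−08:30), 23:00 UTC − 8h30m = 14:30 Ishvik Territory standard time.
The standard-time date in Ishvik Territory, 19 January 2018, lies within the daylight-saving period (9 October 2017 – 8 April 2018), so Ishvik Territory is on daylight time, UTC−07:30.
23:00 UTC − 7h30m = 15:30 Ishvik Territory.

15:30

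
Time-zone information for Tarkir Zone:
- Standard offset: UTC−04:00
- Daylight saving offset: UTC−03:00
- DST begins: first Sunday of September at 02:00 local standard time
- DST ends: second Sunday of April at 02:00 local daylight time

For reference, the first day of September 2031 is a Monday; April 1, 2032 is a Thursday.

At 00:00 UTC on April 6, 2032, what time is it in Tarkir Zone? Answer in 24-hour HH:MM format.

21:00

1 September 2031 is a Monday, so the first Sunday is September 7.
1 April 2032 is a Thursday, so the first Sunday is April 4 and the second is April 11.
At the standard offset (UTC−04:00), 00:00 UTC − 4h = 20:00 Tarkir Zone standard time (rolling into the previous day, 5 April 2032).
Daylight saving runs 7 September 2031 – 11 April 2032; the standard-time date in Tarkir Zone, April 5, 2032, is inside that window, so Tarkir Zone is at UTC−03:00.
00:00 UTC − 3h = 21:00 local (rolling into the previous day, 5 April 2032).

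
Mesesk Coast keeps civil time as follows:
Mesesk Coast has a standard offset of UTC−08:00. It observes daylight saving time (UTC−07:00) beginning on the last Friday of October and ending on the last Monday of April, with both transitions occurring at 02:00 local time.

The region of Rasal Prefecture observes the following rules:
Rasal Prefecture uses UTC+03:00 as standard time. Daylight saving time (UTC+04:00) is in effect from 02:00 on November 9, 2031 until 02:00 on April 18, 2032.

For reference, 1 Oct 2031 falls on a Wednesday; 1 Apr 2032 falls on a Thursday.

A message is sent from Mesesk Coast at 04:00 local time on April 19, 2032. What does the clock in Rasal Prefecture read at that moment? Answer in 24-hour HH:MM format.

1 October 2031 is a Wednesday, so Fridays fall on 3, 10, 17, 24, 31; the last is October 31.
1 April 2032 is a Thursday, so Mondays fall on 5, 12, 19, 26; the last is April 26.
April 19, 2032 lies within the daylight-saving period (31 October 2031 – 26 April 2032), so Mesesk Coast is on daylight time, UTC−07:00.
04:00 Mesesk Coast + 7h = 11:00 UTC.
At the standard offset (UTC+03:00), 11:00 UTC + 3h = 14:00 Rasal Prefecture standard time.
The standard-time date in Rasal Prefecture, April 19, 2032, does not fall between 9 November 2031 and 18 April 2032, so daylight saving is not in effect and Rasal Prefecture is at UTC+03:00.
11:00 UTC + 3h = 14:00 Rasal Prefecture.

14:00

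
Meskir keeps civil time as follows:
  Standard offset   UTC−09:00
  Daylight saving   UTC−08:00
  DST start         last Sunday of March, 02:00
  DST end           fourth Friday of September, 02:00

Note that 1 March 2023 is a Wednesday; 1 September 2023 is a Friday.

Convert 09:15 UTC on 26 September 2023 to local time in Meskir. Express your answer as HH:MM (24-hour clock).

1 March 2023 is a Wednesday, so Sundays fall on 5, 12, 19, 26; the last is March 26.
1 September 2023 is a Friday, so the first Friday is September 1 and the fourth is September 22.
At the standard offset (UTC−09:00), 09:15 UTC − 9h = 00:15 Meskir standard time.
The standard-time date in Meskir, 26 September 2023, does not fall between 26 March and 22 September, so daylight saving is not in effect and Meskir is at UTC−09:00.
09:15 UTC − 9h = 00:15 local.

00:15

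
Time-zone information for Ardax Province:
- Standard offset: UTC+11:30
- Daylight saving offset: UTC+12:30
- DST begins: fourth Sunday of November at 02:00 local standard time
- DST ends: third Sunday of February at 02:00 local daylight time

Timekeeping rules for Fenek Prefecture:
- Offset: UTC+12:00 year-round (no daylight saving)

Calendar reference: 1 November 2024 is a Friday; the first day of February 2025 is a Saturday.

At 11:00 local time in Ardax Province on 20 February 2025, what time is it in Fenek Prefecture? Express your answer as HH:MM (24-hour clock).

1 November 2024 is a Friday, so the first Sunday is November 3 and the fourth is November 24.
1 February 2025 is a Saturday, so the first Sunday is February 2 and the third is February 16.
20 February 2025 does not fall between 24 November 2024 and 16 February 2025, so daylight saving is not in effect and Ardax Province is at UTC+11:30.
11:00 Ardax Province − 11h30m = 23:30 UTC (rolling into the previous day, 19 February 2025).
Fenek Prefecture stays on UTC+12:00 all year.
23:30 UTC + 12h = 11:30 Fenek Prefecture (rolling into the next day, 20 February 2025).

11:30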